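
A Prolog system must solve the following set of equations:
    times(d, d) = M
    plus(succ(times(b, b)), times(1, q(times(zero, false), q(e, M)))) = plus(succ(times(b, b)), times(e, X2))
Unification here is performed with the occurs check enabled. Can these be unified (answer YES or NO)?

Bind M := times(d, d); substituting into the remaining equation gives: plus(succ(times(b, b)), times(1, q(times(zero, false), q(e, times(d, d))))) = plus(succ(times(b, b)), times(e, X2)).
Decompose plus/2: succ(times(b, b)) = succ(times(b, b)),  times(1, q(times(zero, false), q(e, times(d, d)))) = times(e, X2).
Delete trivial equation succ(times(b, b)) = succ(times(b, b)).
Decompose times/2: 1 = e,  q(times(zero, false), q(e, times(d, d))) = X2.
Clash: constants 1 and e differ; no unifier exists.

NO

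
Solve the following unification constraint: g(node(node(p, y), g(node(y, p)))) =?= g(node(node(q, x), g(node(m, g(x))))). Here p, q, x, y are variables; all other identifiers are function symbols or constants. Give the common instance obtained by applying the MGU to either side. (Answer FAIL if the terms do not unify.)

g(node(node(g(m), m), g(node(m, g(m)))))

Decompose g/1: node(node(p, y), g(node(y, p))) =?= node(node(q, x), g(node(m, g(x)))).
Decompose node/2: node(p, y) =?= node(q, x),  g(node(y, p)) =?= g(node(m, g(x))).
Decompose node/2: p =?= q,  y =?= x.
Bind p := q; substituting into the one remaining equation that mentions p gives: g(node(y, q)) =?= g(node(m, g(x))).
Bind y := x; substituting into the remaining equation gives: g(node(x, q)) =?= g(node(m, g(x))).
Decompose g/1: node(x, q) =?= node(m, g(x)).
Decompose node/2: x =?= m,  q =?= g(x).
Bind x := m; substituting into the remaining equation gives: q =?= g(m). Substituting into the earlier binding gives y := m.
Bind q := g(m). Substituting into the earlier binding gives p := g(m).
Applying the MGU to either side gives g(node(node(g(m), m), g(node(m, g(m))))).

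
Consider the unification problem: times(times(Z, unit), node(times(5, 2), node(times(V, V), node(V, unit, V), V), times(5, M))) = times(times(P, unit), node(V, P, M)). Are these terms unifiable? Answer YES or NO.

NO

Decompose times/2: times(Z, unit) = times(P, unit),  node(times(5, 2), node(times(V, V), node(V, unit, V), V), times(5, M)) = node(V, P, M).
Decompose times/2: Z = P,  unit = unit.
Bind Z := P; no other remaining equation mentions Z.
Delete trivial equation unit = unit.
Decompose node/3: times(5, 2) = V,  node(times(V, V), node(V, unit, V), V) = P,  times(5, M) = M.
Bind V := times(5, 2); substituting into the one remaining equation that mentions V gives: node(times(times(5, 2), times(5, 2)), node(times(5, 2), unit, times(5, 2)), times(5, 2)) = P.
Bind P := node(times(times(5, 2), times(5, 2)), node(times(5, 2), unit, times(5, 2)), times(5, 2)); no other remaining equation mentions P. Substituting into the earlier binding gives Z := node(times(times(5, 2), times(5, 2)), node(times(5, 2), unit, times(5, 2)), times(5, 2)).
Occurs check fails: M occurs in times(5, M); the equation M = times(5, M) has no finite solution.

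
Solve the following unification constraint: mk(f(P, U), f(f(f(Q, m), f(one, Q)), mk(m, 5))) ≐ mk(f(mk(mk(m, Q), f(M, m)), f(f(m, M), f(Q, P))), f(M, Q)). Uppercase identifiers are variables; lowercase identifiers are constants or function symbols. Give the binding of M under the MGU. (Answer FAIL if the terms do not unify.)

Decompose mk/2: f(P, U) ≐ f(mk(mk(m, Q), f(M, m)), f(f(m, M), f(Q, P))),  f(f(f(Q, m), f(one, Q)), mk(m, 5)) ≐ f(M, Q).
Decompose f/2: P ≐ mk(mk(m, Q), f(M, m)),  U ≐ f(f(m, M), f(Q, P)).
Bind P := mk(mk(m, Q), f(M, m)); substituting into the one remaining equation that mentions P gives: U ≐ f(f(m, M), f(Q, mk(mk(m, Q), f(M, m)))).
Bind U := f(f(m, M), f(Q, mk(mk(m, Q), f(M, m)))); no other remaining equation mentions U.
Decompose f/2: f(f(Q, m), f(one, Q)) ≐ M,  mk(m, 5) ≐ Q.
Bind M := f(f(Q, m), f(one, Q)); no other remaining equation mentions M. Substituting into the earlier bindings gives P := mk(mk(m, Q), f(f(f(Q, m), f(one, Q)), m)), U := f(f(m, f(f(Q, m), f(one, Q))), f(Q, mk(mk(m, Q), f(f(f(Q, m), f(one, Q)), m)))).
Bind Q := mk(m, 5). Substituting into the earlier bindings gives P := mk(mk(m, mk(m, 5)), f(f(f(mk(m, 5), m), f(one, mk(m, 5))), m)), U := f(f(m, f(f(mk(m, 5), m), f(one, mk(m, 5)))), f(mk(m, 5), mk(mk(m, mk(m, 5)), f(f(f(mk(m, 5), m), f(one, mk(m, 5))), m)))), M := f(f(mk(m, 5), m), f(one, mk(m, 5))).
MGU = { P -> mk(mk(m, mk(m, 5)), f(f(f(mk(m, 5), m), f(one, mk(m, 5))), m)), U -> f(f(m, f(f(mk(m, 5), m), f(one, mk(m, 5)))), f(mk(m, 5), mk(mk(m, mk(m, 5)), f(f(f(mk(m, 5), m), f(one, mk(m, 5))), m)))), M -> f(f(mk(m, 5), m), f(one, mk(m, 5))), Q -> mk(m, 5) }, so M -> f(f(mk(m, 5), m), f(one, mk(m, 5))).

f(f(mk(m, 5), m), f(one, mk(m, 5)))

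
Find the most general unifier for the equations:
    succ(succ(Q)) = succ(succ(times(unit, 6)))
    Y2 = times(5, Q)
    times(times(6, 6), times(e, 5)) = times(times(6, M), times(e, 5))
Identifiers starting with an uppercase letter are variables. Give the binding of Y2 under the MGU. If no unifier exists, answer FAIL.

Decompose succ/1: succ(Q) = succ(times(unit, 6)).
Decompose succ/1: Q = times(unit, 6).
Bind Q := times(unit, 6); substituting into the one remaining equation that mentions Q gives: Y2 = times(5, times(unit, 6)).
Bind Y2 := times(5, times(unit, 6)); no other remaining equation mentions Y2.
Decompose times/2: times(6, 6) = times(6, M),  times(e, 5) = times(e, 5).
Decompose times/2: 6 = 6,  6 = M.
Delete trivial equation 6 = 6.
Bind M := 6; no other remaining equation mentions M.
Delete trivial equation times(e, 5) = times(e, 5).
MGU = { Q -> times(unit, 6), Y2 -> times(5, times(unit, 6)), M -> 6 }, so Y2 -> times(5, times(unit, 6)).

times(5, times(unit, 6))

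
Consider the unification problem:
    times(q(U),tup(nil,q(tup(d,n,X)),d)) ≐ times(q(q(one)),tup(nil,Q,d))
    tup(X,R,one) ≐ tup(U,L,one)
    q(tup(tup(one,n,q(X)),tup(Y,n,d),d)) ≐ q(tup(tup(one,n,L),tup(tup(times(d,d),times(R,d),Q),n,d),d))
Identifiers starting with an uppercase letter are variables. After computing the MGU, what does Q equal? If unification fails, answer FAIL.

q(tup(d,n,q(one)))

Decompose times/2: q(U) ≐ q(q(one)),  tup(nil,q(tup(d,n,X)),d) ≐ tup(nil,Q,d).
Decompose q/1: U ≐ q(one).
Bind U := q(one); substituting into the one remaining equation that mentions U gives: tup(X,R,one) ≐ tup(q(one),L,one).
Decompose tup/3: nil ≐ nil,  q(tup(d,n,X)) ≐ Q,  d ≐ d.
Delete trivial equation nil ≐ nil.
Bind Q := q(tup(d,n,X)); substituting into the one remaining equation that mentions Q gives: q(tup(tup(one,n,q(X)),tup(Y,n,d),d)) ≐ q(tup(tup(one,n,L),tup(tup(times(d,d),times(R,d),q(tup(d,n,X))),n,d),d)).
Delete trivial equation d ≐ d.
Decompose tup/3: X ≐ q(one),  R ≐ L,  one ≐ one.
Bind X := q(one); substituting into the one remaining equation that mentions X gives: q(tup(tup(one,n,q(q(one))),tup(Y,n,d),d)) ≐ q(tup(tup(one,n,L),tup(tup(times(d,d),times(R,d),q(tup(d,n,q(one)))),n,d),d)). Substituting into the earlier binding gives Q := q(tup(d,n,q(one))).
Bind R := L; substituting into the one remaining equation that mentions R gives: q(tup(tup(one,n,q(q(one))),tup(Y,n,d),d)) ≐ q(tup(tup(one,n,L),tup(tup(times(d,d),times(L,d),q(tup(d,n,q(one)))),n,d),d)).
Delete trivial equation one ≐ one.
Decompose q/1: tup(tup(one,n,q(q(one))),tup(Y,n,d),d) ≐ tup(tup(one,n,L),tup(tup(times(d,d),times(L,d),q(tup(d,n,q(one)))),n,d),d).
Decompose tup/3: tup(one,n,q(q(one))) ≐ tup(one,n,L),  tup(Y,n,d) ≐ tup(tup(times(d,d),times(L,d),q(tup(d,n,q(one)))),n,d),  d ≐ d.
Decompose tup/3: one ≐ one,  n ≐ n,  q(q(one)) ≐ L.
Delete trivial equation one ≐ one.
Delete trivial equation n ≐ n.
Bind L := q(q(one)); substituting into the one remaining equation that mentions L gives: tup(Y,n,d) ≐ tup(tup(times(d,d),times(q(q(one)),d),q(tup(d,n,q(one)))),n,d). Substituting into the earlier binding gives R := q(q(one)).
Decompose tup/3: Y ≐ tup(times(d,d),times(q(q(one)),d),q(tup(d,n,q(one)))),  n ≐ n,  d ≐ d.
Bind Y := tup(times(d,d),times(q(q(one)),d),q(tup(d,n,q(one)))); no other remaining equation mentions Y.
Delete trivial equation n ≐ n.
Delete trivial equation d ≐ d.
Delete trivial equation d ≐ d.
MGU = { U := q(one), Q := q(tup(d,n,q(one))), X := q(one), R := q(q(one)), L := q(q(one)), Y := tup(times(d,d),times(q(q(one)),d),q(tup(d,n,q(one)))) }, so Q := q(tup(d,n,q(one))).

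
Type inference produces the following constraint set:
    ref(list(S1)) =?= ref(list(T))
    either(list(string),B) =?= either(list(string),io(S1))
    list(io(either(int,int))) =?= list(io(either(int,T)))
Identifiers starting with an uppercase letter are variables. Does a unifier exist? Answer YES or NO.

Decompose ref/1: list(S1) =?= list(T).
Decompose list/1: S1 =?= T.
Bind S1 := T; substituting into the one remaining equation that mentions S1 gives: either(list(string),B) =?= either(list(string),io(T)).
Decompose either/2: list(string) =?= list(string),  B =?= io(T).
Delete trivial equation list(string) =?= list(string).
Bind B := io(T); no other remaining equation mentions B.
Decompose list/1: io(either(int,int)) =?= io(either(int,T)).
Decompose io/1: either(int,int) =?= either(int,T).
Decompose either/2: int =?= int,  int =?= T.
Delete trivial equation int =?= int.
Bind T := int. Substituting into the earlier bindings gives S1 := int, B := io(int).
No equations remain and no clash or occurs-check failure arose, so a unifier exists.

YES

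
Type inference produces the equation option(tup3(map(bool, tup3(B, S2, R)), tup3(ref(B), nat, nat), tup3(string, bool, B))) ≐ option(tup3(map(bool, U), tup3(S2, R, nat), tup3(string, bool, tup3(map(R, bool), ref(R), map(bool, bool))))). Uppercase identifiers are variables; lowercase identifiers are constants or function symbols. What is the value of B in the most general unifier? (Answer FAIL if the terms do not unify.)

tup3(map(nat, bool), ref(nat), map(bool, bool))

Decompose option/1: tup3(map(bool, tup3(B, S2, R)), tup3(ref(B), nat, nat), tup3(string, bool, B)) ≐ tup3(map(bool, U), tup3(S2, R, nat), tup3(string, bool, tup3(map(R, bool), ref(R), map(bool, bool)))).
Decompose tup3/3: map(bool, tup3(B, S2, R)) ≐ map(bool, U),  tup3(ref(B), nat, nat) ≐ tup3(S2, R, nat),  tup3(string, bool, B) ≐ tup3(string, bool, tup3(map(R, bool), ref(R), map(bool, bool))).
Decompose map/2: bool ≐ bool,  tup3(B, S2, R) ≐ U.
Delete trivial equation bool ≐ bool.
Bind U := tup3(B, S2, R); no other remaining equation mentions U.
Decompose tup3/3: ref(B) ≐ S2,  nat ≐ R,  nat ≐ nat.
Bind S2 := ref(B); no other remaining equation mentions S2. Substituting into the earlier binding gives U := tup3(B, ref(B), R).
Bind R := nat; substituting into the one remaining equation that mentions R gives: tup3(string, bool, B) ≐ tup3(string, bool, tup3(map(nat, bool), ref(nat), map(bool, bool))). Substituting into the earlier binding gives U := tup3(B, ref(B), nat).
Delete trivial equation nat ≐ nat.
Decompose tup3/3: string ≐ string,  bool ≐ bool,  B ≐ tup3(map(nat, bool), ref(nat), map(bool, bool)).
Delete trivial equation string ≐ string.
Delete trivial equation bool ≐ bool.
Bind B := tup3(map(nat, bool), ref(nat), map(bool, bool)). Substituting into the earlier bindings gives U := tup3(tup3(map(nat, bool), ref(nat), map(bool, bool)), ref(tup3(map(nat, bool), ref(nat), map(bool, bool))), nat), S2 := ref(tup3(map(nat, bool), ref(nat), map(bool, bool))).
MGU = { U -> tup3(tup3(map(nat, bool), ref(nat), map(bool, bool)), ref(tup3(map(nat, bool), ref(nat), map(bool, bool))), nat), S2 -> ref(tup3(map(nat, bool), ref(nat), map(bool, bool))), R -> nat, B -> tup3(map(nat, bool), ref(nat), map(bool, bool)) }, so B -> tup3(map(nat, bool), ref(nat), map(bool, bool)).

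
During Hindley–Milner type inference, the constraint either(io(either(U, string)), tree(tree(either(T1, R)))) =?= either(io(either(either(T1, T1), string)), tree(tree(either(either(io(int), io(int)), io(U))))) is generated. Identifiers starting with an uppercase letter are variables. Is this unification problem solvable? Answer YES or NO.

Decompose either/2: io(either(U, string)) =?= io(either(either(T1, T1), string)),  tree(tree(either(T1, R))) =?= tree(tree(either(either(io(int), io(int)), io(U)))).
Decompose io/1: either(U, string) =?= either(either(T1, T1), string).
Decompose either/2: U =?= either(T1, T1),  string =?= string.
Bind U := either(T1, T1); substituting into the one remaining equation that mentions U gives: tree(tree(either(T1, R))) =?= tree(tree(either(either(io(int), io(int)), io(either(T1, T1))))).
Delete trivial equation string =?= string.
Decompose tree/1: tree(either(T1, R)) =?= tree(either(either(io(int), io(int)), io(either(T1, T1)))).
Decompose tree/1: either(T1, R) =?= either(either(io(int), io(int)), io(either(T1, T1))).
Decompose either/2: T1 =?= either(io(int), io(int)),  R =?= io(either(T1, T1)).
Bind T1 := either(io(int), io(int)); substituting into the remaining equation gives: R =?= io(either(either(io(int), io(int)), either(io(int), io(int)))). Substituting into the earlier binding gives U := either(either(io(int), io(int)), either(io(int), io(int))).
Bind R := io(either(either(io(int), io(int)), either(io(int), io(int)))).
No equations remain and no clash or occurs-check failure arose, so a unifier exists.

YES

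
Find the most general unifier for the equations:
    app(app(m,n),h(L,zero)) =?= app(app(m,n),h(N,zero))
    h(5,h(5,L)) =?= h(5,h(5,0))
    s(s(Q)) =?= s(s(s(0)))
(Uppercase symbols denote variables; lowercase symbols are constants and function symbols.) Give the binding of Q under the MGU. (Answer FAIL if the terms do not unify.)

Decompose app/2: app(m,n) =?= app(m,n),  h(L,zero) =?= h(N,zero).
Delete trivial equation app(m,n) =?= app(m,n).
Decompose h/2: L =?= N,  zero =?= zero.
Bind L := N; substituting into the one remaining equation that mentions L gives: h(5,h(5,N)) =?= h(5,h(5,0)).
Delete trivial equation zero =?= zero.
Decompose h/2: 5 =?= 5,  h(5,N) =?= h(5,0).
Delete trivial equation 5 =?= 5.
Decompose h/2: 5 =?= 5,  N =?= 0.
Delete trivial equation 5 =?= 5.
Bind N := 0; no other remaining equation mentions N. Substituting into the earlier binding gives L := 0.
Decompose s/1: s(Q) =?= s(s(0)).
Decompose s/1: Q =?= s(0).
Bind Q := s(0).
MGU = { L := 0, N := 0, Q := s(0) }, so Q := s(0).

s(0)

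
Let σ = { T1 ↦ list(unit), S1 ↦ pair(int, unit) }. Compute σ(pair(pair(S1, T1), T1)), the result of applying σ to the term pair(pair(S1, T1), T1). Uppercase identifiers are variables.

pair(pair(pair(int, unit), list(unit)), list(unit))

Replace each occurrence of T1 with list(unit).
Replace each occurrence of S1 with pair(int, unit).
Result: pair(pair(pair(int, unit), list(unit)), list(unit)).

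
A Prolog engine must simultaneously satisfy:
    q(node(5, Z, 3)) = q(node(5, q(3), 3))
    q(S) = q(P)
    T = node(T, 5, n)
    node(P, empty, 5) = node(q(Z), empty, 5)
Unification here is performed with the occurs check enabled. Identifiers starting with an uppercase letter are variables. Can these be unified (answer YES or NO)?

Decompose q/1: node(5, Z, 3) = node(5, q(3), 3).
Decompose node/3: 5 = 5,  Z = q(3),  3 = 3.
Delete trivial equation 5 = 5.
Bind Z := q(3); substituting into the one remaining equation that mentions Z gives: node(P, empty, 5) = node(q(q(3)), empty, 5).
Delete trivial equation 3 = 3.
Decompose q/1: S = P.
Bind S := P; no other remaining equation mentions S.
Occurs check fails: T occurs in node(T, 5, n); the equation T = node(T, 5, n) has no finite solution.

NO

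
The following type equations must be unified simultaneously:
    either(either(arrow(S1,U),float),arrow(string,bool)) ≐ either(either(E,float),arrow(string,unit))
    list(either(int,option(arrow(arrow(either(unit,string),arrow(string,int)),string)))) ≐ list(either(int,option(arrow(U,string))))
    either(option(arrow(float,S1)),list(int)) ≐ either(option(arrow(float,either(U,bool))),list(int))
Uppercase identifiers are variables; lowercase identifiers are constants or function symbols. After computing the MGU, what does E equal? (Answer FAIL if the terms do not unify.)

Decompose either/2: either(arrow(S1,U),float) ≐ either(E,float),  arrow(string,bool) ≐ arrow(string,unit).
Decompose either/2: arrow(S1,U) ≐ E,  float ≐ float.
Bind E := arrow(S1,U); no other remaining equation mentions E.
Delete trivial equation float ≐ float.
Decompose arrow/2: string ≐ string,  bool ≐ unit.
Delete trivial equation string ≐ string.
Clash: constants bool and unit differ; no unifier exists.

FAIL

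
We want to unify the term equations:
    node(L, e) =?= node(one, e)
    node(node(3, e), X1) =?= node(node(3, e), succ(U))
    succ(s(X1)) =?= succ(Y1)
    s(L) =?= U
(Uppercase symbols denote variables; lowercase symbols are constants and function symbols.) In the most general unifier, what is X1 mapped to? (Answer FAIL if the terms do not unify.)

succ(s(one))

Decompose node/2: L =?= one,  e =?= e.
Bind L := one; substituting into the one remaining equation that mentions L gives: s(one) =?= U.
Delete trivial equation e =?= e.
Decompose node/2: node(3, e) =?= node(3, e),  X1 =?= succ(U).
Delete trivial equation node(3, e) =?= node(3, e).
Bind X1 := succ(U); substituting into the one remaining equation that mentions X1 gives: succ(s(succ(U))) =?= succ(Y1).
Decompose succ/1: s(succ(U)) =?= Y1.
Bind Y1 := s(succ(U)); no other remaining equation mentions Y1.
Bind U := s(one). Substituting into the earlier bindings gives X1 := succ(s(one)), Y1 := s(succ(s(one))).
MGU = { L ↦ one, X1 ↦ succ(s(one)), Y1 ↦ s(succ(s(one))), U ↦ s(one) }, so X1 ↦ succ(s(one)).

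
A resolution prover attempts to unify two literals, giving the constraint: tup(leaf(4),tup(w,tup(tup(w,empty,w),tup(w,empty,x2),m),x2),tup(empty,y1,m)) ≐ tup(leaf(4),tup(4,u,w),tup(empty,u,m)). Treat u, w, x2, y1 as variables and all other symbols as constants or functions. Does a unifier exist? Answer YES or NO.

YES

Decompose tup/3: leaf(4) ≐ leaf(4),  tup(w,tup(tup(w,empty,w),tup(w,empty,x2),m),x2) ≐ tup(4,u,w),  tup(empty,y1,m) ≐ tup(empty,u,m).
Delete trivial equation leaf(4) ≐ leaf(4).
Decompose tup/3: w ≐ 4,  tup(tup(w,empty,w),tup(w,empty,x2),m) ≐ u,  x2 ≐ w.
Bind w := 4; substituting into the 2 remaining equations that mention w gives: tup(tup(4,empty,4),tup(4,empty,x2),m) ≐ u,  x2 ≐ 4.
Bind u := tup(tup(4,empty,4),tup(4,empty,x2),m); substituting into the one remaining equation that mentions u gives: tup(empty,y1,m) ≐ tup(empty,tup(tup(4,empty,4),tup(4,empty,x2),m),m).
Bind x2 := 4; substituting into the remaining equation gives: tup(empty,y1,m) ≐ tup(empty,tup(tup(4,empty,4),tup(4,empty,4),m),m). Substituting into the earlier binding gives u := tup(tup(4,empty,4),tup(4,empty,4),m).
Decompose tup/3: empty ≐ empty,  y1 ≐ tup(tup(4,empty,4),tup(4,empty,4),m),  m ≐ m.
Delete trivial equation empty ≐ empty.
Bind y1 := tup(tup(4,empty,4),tup(4,empty,4),m); no other remaining equation mentions y1.
Delete trivial equation m ≐ m.
No equations remain and no clash or occurs-check failure arose, so a unifier exists.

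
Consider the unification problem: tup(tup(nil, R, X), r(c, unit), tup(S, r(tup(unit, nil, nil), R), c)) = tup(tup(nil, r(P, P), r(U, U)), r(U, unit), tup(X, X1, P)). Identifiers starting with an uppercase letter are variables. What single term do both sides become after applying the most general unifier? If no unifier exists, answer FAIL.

tup(tup(nil, r(c, c), r(c, c)), r(c, unit), tup(r(c, c), r(tup(unit, nil, nil), r(c, c)), c))

Decompose tup/3: tup(nil, R, X) = tup(nil, r(P, P), r(U, U)),  r(c, unit) = r(U, unit),  tup(S, r(tup(unit, nil, nil), R), c) = tup(X, X1, P).
Decompose tup/3: nil = nil,  R = r(P, P),  X = r(U, U).
Delete trivial equation nil = nil.
Bind R := r(P, P); substituting into the one remaining equation that mentions R gives: tup(S, r(tup(unit, nil, nil), r(P, P)), c) = tup(X, X1, P).
Bind X := r(U, U); substituting into the one remaining equation that mentions X gives: tup(S, r(tup(unit, nil, nil), r(P, P)), c) = tup(r(U, U), X1, P).
Decompose r/2: c = U,  unit = unit.
Bind U := c; substituting into the one remaining equation that mentions U gives: tup(S, r(tup(unit, nil, nil), r(P, P)), c) = tup(r(c, c), X1, P). Substituting into the earlier binding gives X := r(c, c).
Delete trivial equation unit = unit.
Decompose tup/3: S = r(c, c),  r(tup(unit, nil, nil), r(P, P)) = X1,  c = P.
Bind S := r(c, c); no other remaining equation mentions S.
Bind X1 := r(tup(unit, nil, nil), r(P, P)); no other remaining equation mentions X1.
Bind P := c. Substituting into the earlier bindings gives R := r(c, c), X1 := r(tup(unit, nil, nil), r(c, c)).
Applying the MGU to either side gives tup(tup(nil, r(c, c), r(c, c)), r(c, unit), tup(r(c, c), r(tup(unit, nil, nil), r(c, c)), c)).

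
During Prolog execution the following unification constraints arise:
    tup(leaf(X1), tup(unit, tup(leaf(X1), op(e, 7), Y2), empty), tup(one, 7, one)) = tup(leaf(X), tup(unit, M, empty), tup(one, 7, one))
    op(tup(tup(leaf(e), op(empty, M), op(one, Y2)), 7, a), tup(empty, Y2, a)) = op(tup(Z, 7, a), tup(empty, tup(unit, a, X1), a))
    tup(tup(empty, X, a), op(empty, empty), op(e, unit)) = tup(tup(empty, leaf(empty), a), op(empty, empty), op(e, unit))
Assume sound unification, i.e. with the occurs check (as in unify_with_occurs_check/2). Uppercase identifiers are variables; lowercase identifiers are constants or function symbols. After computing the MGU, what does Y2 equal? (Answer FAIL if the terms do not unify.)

Decompose tup/3: leaf(X1) = leaf(X),  tup(unit, tup(leaf(X1), op(e, 7), Y2), empty) = tup(unit, M, empty),  tup(one, 7, one) = tup(one, 7, one).
Decompose leaf/1: X1 = X.
Bind X1 := X; substituting into the 2 remaining equations that mention X1 gives: tup(unit, tup(leaf(X), op(e, 7), Y2), empty) = tup(unit, M, empty),  op(tup(tup(leaf(e), op(empty, M), op(one, Y2)), 7, a), tup(empty, Y2, a)) = op(tup(Z, 7, a), tup(empty, tup(unit, a, X), a)).
Decompose tup/3: unit = unit,  tup(leaf(X), op(e, 7), Y2) = M,  empty = empty.
Delete trivial equation unit = unit.
Bind M := tup(leaf(X), op(e, 7), Y2); substituting into the one remaining equation that mentions M gives: op(tup(tup(leaf(e), op(empty, tup(leaf(X), op(e, 7), Y2)), op(one, Y2)), 7, a), tup(empty, Y2, a)) = op(tup(Z, 7, a), tup(empty, tup(unit, a, X), a)).
Delete trivial equation empty = empty.
Delete trivial equation tup(one, 7, one) = tup(one, 7, one).
Decompose op/2: tup(tup(leaf(e), op(empty, tup(leaf(X), op(e, 7), Y2)), op(one, Y2)), 7, a) = tup(Z, 7, a),  tup(empty, Y2, a) = tup(empty, tup(unit, a, X), a).
Decompose tup/3: tup(leaf(e), op(empty, tup(leaf(X), op(e, 7), Y2)), op(one, Y2)) = Z,  7 = 7,  a = a.
Bind Z := tup(leaf(e), op(empty, tup(leaf(X), op(e, 7), Y2)), op(one, Y2)); no other remaining equation mentions Z.
Delete trivial equation 7 = 7.
Delete trivial equation a = a.
Decompose tup/3: empty = empty,  Y2 = tup(unit, a, X),  a = a.
Delete trivial equation empty = empty.
Bind Y2 := tup(unit, a, X); no other remaining equation mentions Y2. Substituting into the earlier bindings gives M := tup(leaf(X), op(e, 7), tup(unit, a, X)), Z := tup(leaf(e), op(empty, tup(leaf(X), op(e, 7), tup(unit, a, X))), op(one, tup(unit, a, X))).
Delete trivial equation a = a.
Decompose tup/3: tup(empty, X, a) = tup(empty, leaf(empty), a),  op(empty, empty) = op(empty, empty),  op(e, unit) = op(e, unit).
Decompose tup/3: empty = empty,  X = leaf(empty),  a = a.
Delete trivial equation empty = empty.
Bind X := leaf(empty); no other remaining equation mentions X. Substituting into the earlier bindings gives X1 := leaf(empty), M := tup(leaf(leaf(empty)), op(e, 7), tup(unit, a, leaf(empty))), Z := tup(leaf(e), op(empty, tup(leaf(leaf(empty)), op(e, 7), tup(unit, a, leaf(empty)))), op(one, tup(unit, a, leaf(empty)))), Y2 := tup(unit, a, leaf(empty)).
Delete trivial equation a = a.
Delete trivial equation op(empty, empty) = op(empty, empty).
Delete trivial equation op(e, unit) = op(e, unit).
MGU = { X1 -> leaf(empty), M -> tup(leaf(leaf(empty)), op(e, 7), tup(unit, a, leaf(empty))), Z -> tup(leaf(e), op(empty, tup(leaf(leaf(empty)), op(e, 7), tup(unit, a, leaf(empty)))), op(one, tup(unit, a, leaf(empty)))), Y2 -> tup(unit, a, leaf(empty)), X -> leaf(empty) }, so Y2 -> tup(unit, a, leaf(empty)).

tup(unit, a, leaf(empty))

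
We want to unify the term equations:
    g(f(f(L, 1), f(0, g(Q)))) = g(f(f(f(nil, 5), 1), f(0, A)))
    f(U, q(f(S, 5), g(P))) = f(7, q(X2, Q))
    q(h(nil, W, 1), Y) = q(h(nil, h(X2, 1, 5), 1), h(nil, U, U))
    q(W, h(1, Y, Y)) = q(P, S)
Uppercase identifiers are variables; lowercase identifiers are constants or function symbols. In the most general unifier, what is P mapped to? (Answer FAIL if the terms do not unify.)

Decompose g/1: f(f(L, 1), f(0, g(Q))) = f(f(f(nil, 5), 1), f(0, A)).
Decompose f/2: f(L, 1) = f(f(nil, 5), 1),  f(0, g(Q)) = f(0, A).
Decompose f/2: L = f(nil, 5),  1 = 1.
Bind L := f(nil, 5); no other remaining equation mentions L.
Delete trivial equation 1 = 1.
Decompose f/2: 0 = 0,  g(Q) = A.
Delete trivial equation 0 = 0.
Bind A := g(Q); no other remaining equation mentions A.
Decompose f/2: U = 7,  q(f(S, 5), g(P)) = q(X2, Q).
Bind U := 7; substituting into the one remaining equation that mentions U gives: q(h(nil, W, 1), Y) = q(h(nil, h(X2, 1, 5), 1), h(nil, 7, 7)).
Decompose q/2: f(S, 5) = X2,  g(P) = Q.
Bind X2 := f(S, 5); substituting into the one remaining equation that mentions X2 gives: q(h(nil, W, 1), Y) = q(h(nil, h(f(S, 5), 1, 5), 1), h(nil, 7, 7)).
Bind Q := g(P); no other remaining equation mentions Q. Substituting into the earlier binding gives A := g(g(P)).
Decompose q/2: h(nil, W, 1) = h(nil, h(f(S, 5), 1, 5), 1),  Y = h(nil, 7, 7).
Decompose h/3: nil = nil,  W = h(f(S, 5), 1, 5),  1 = 1.
Delete trivial equation nil = nil.
Bind W := h(f(S, 5), 1, 5); substituting into the one remaining equation that mentions W gives: q(h(f(S, 5), 1, 5), h(1, Y, Y)) = q(P, S).
Delete trivial equation 1 = 1.
Bind Y := h(nil, 7, 7); substituting into the remaining equation gives: q(h(f(S, 5), 1, 5), h(1, h(nil, 7, 7), h(nil, 7, 7))) = q(P, S).
Decompose q/2: h(f(S, 5), 1, 5) = P,  h(1, h(nil, 7, 7), h(nil, 7, 7)) = S.
Bind P := h(f(S, 5), 1, 5); no other remaining equation mentions P. Substituting into the earlier bindings gives A := g(g(h(f(S, 5), 1, 5))), Q := g(h(f(S, 5), 1, 5)).
Bind S := h(1, h(nil, 7, 7), h(nil, 7, 7)). Substituting into the earlier bindings gives A := g(g(h(f(h(1, h(nil, 7, 7), h(nil, 7, 7)), 5), 1, 5))), X2 := f(h(1, h(nil, 7, 7), h(nil, 7, 7)), 5), Q := g(h(f(h(1, h(nil, 7, 7), h(nil, 7, 7)), 5), 1, 5)), W := h(f(h(1, h(nil, 7, 7), h(nil, 7, 7)), 5), 1, 5), P := h(f(h(1, h(nil, 7, 7), h(nil, 7, 7)), 5), 1, 5).
MGU = { L -> f(nil, 5), A -> g(g(h(f(h(1, h(nil, 7, 7), h(nil, 7, 7)), 5), 1, 5))), U -> 7, X2 -> f(h(1, h(nil, 7, 7), h(nil, 7, 7)), 5), Q -> g(h(f(h(1, h(nil, 7, 7), h(nil, 7, 7)), 5), 1, 5)), W -> h(f(h(1, h(nil, 7, 7), h(nil, 7, 7)), 5), 1, 5), Y -> h(nil, 7, 7), P -> h(f(h(1, h(nil, 7, 7), h(nil, 7, 7)), 5), 1, 5), S -> h(1, h(nil, 7, 7), h(nil, 7, 7)) }, so P -> h(f(h(1, h(nil, 7, 7), h(nil, 7, 7)), 5), 1, 5).

h(f(h(1, h(nil, 7, 7), h(nil, 7, 7)), 5), 1, 5)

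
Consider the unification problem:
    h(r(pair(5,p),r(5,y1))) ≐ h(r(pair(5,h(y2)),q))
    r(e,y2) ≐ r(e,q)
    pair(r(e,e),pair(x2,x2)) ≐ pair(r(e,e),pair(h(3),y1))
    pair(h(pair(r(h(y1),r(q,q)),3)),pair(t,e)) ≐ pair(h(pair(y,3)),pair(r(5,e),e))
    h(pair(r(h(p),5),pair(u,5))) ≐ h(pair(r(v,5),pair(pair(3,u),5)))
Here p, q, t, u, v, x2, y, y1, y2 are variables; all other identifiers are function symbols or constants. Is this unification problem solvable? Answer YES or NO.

Decompose h/1: r(pair(5,p),r(5,y1)) ≐ r(pair(5,h(y2)),q).
Decompose r/2: pair(5,p) ≐ pair(5,h(y2)),  r(5,y1) ≐ q.
Decompose pair/2: 5 ≐ 5,  p ≐ h(y2).
Delete trivial equation 5 ≐ 5.
Bind p := h(y2); substituting into the one remaining equation that mentions p gives: h(pair(r(h(h(y2)),5),pair(u,5))) ≐ h(pair(r(v,5),pair(pair(3,u),5))).
Bind q := r(5,y1); substituting into the 2 remaining equations that mention q gives: r(e,y2) ≐ r(e,r(5,y1)),  pair(h(pair(r(h(y1),r(r(5,y1),r(5,y1))),3)),pair(t,e)) ≐ pair(h(pair(y,3)),pair(r(5,e),e)).
Decompose r/2: e ≐ e,  y2 ≐ r(5,y1).
Delete trivial equation e ≐ e.
Bind y2 := r(5,y1); substituting into the one remaining equation that mentions y2 gives: h(pair(r(h(h(r(5,y1))),5),pair(u,5))) ≐ h(pair(r(v,5),pair(pair(3,u),5))). Substituting into the earlier binding gives p := h(r(5,y1)).
Decompose pair/2: r(e,e) ≐ r(e,e),  pair(x2,x2) ≐ pair(h(3),y1).
Delete trivial equation r(e,e) ≐ r(e,e).
Decompose pair/2: x2 ≐ h(3),  x2 ≐ y1.
Bind x2 := h(3); substituting into the one remaining equation that mentions x2 gives: h(3) ≐ y1.
Bind y1 := h(3); substituting into the remaining equations gives: pair(h(pair(r(h(h(3)),r(r(5,h(3)),r(5,h(3)))),3)),pair(t,e)) ≐ pair(h(pair(y,3)),pair(r(5,e),e)),  h(pair(r(h(h(r(5,h(3)))),5),pair(u,5))) ≐ h(pair(r(v,5),pair(pair(3,u),5))). Substituting into the earlier bindings gives p := h(r(5,h(3))), q := r(5,h(3)), y2 := r(5,h(3)).
Decompose pair/2: h(pair(r(h(h(3)),r(r(5,h(3)),r(5,h(3)))),3)) ≐ h(pair(y,3)),  pair(t,e) ≐ pair(r(5,e),e).
Decompose h/1: pair(r(h(h(3)),r(r(5,h(3)),r(5,h(3)))),3) ≐ pair(y,3).
Decompose pair/2: r(h(h(3)),r(r(5,h(3)),r(5,h(3)))) ≐ y,  3 ≐ 3.
Bind y := r(h(h(3)),r(r(5,h(3)),r(5,h(3)))); no other remaining equation mentions y.
Delete trivial equation 3 ≐ 3.
Decompose pair/2: t ≐ r(5,e),  e ≐ e.
Bind t := r(5,e); no other remaining equation mentions t.
Delete trivial equation e ≐ e.
Decompose h/1: pair(r(h(h(r(5,h(3)))),5),pair(u,5)) ≐ pair(r(v,5),pair(pair(3,u),5)).
Decompose pair/2: r(h(h(r(5,h(3)))),5) ≐ r(v,5),  pair(u,5) ≐ pair(pair(3,u),5).
Decompose r/2: h(h(r(5,h(3)))) ≐ v,  5 ≐ 5.
Bind v := h(h(r(5,h(3)))); no other remaining equation mentions v.
Delete trivial equation 5 ≐ 5.
Decompose pair/2: u ≐ pair(3,u),  5 ≐ 5.
Occurs check fails: u occurs in pair(3,u); the equation u ≐ pair(3,u) has no finite solution.

NO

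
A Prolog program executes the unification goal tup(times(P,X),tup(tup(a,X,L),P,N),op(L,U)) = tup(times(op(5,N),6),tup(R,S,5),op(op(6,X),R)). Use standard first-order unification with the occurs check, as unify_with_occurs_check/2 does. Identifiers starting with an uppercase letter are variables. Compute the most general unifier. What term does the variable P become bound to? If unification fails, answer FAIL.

op(5,5)

Decompose tup/3: times(P,X) = times(op(5,N),6),  tup(tup(a,X,L),P,N) = tup(R,S,5),  op(L,U) = op(op(6,X),R).
Decompose times/2: P = op(5,N),  X = 6.
Bind P := op(5,N); substituting into the one remaining equation that mentions P gives: tup(tup(a,X,L),op(5,N),N) = tup(R,S,5).
Bind X := 6; substituting into the remaining equations gives: tup(tup(a,6,L),op(5,N),N) = tup(R,S,5),  op(L,U) = op(op(6,6),R).
Decompose tup/3: tup(a,6,L) = R,  op(5,N) = S,  N = 5.
Bind R := tup(a,6,L); substituting into the one remaining equation that mentions R gives: op(L,U) = op(op(6,6),tup(a,6,L)).
Bind S := op(5,N); no other remaining equation mentions S.
Bind N := 5; no other remaining equation mentions N. Substituting into the earlier bindings gives P := op(5,5), S := op(5,5).
Decompose op/2: L = op(6,6),  U = tup(a,6,L).
Bind L := op(6,6); substituting into the remaining equation gives: U = tup(a,6,op(6,6)). Substituting into the earlier binding gives R := tup(a,6,op(6,6)).
Bind U := tup(a,6,op(6,6)).
MGU = { P ↦ op(5,5), X ↦ 6, R ↦ tup(a,6,op(6,6)), S ↦ op(5,5), N ↦ 5, L ↦ op(6,6), U ↦ tup(a,6,op(6,6)) }, so P ↦ op(5,5).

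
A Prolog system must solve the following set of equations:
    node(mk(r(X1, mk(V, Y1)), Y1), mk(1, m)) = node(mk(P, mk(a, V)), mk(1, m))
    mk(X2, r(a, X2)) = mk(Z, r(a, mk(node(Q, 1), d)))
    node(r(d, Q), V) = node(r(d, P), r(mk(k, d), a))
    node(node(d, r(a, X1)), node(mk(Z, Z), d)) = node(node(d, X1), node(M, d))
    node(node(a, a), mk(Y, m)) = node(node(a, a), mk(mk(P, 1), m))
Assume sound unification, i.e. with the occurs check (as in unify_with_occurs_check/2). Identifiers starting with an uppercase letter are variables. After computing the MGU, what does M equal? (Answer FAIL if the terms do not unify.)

Decompose node/2: mk(r(X1, mk(V, Y1)), Y1) = mk(P, mk(a, V)),  mk(1, m) = mk(1, m).
Decompose mk/2: r(X1, mk(V, Y1)) = P,  Y1 = mk(a, V).
Bind P := r(X1, mk(V, Y1)); substituting into the 2 remaining equations that mention P gives: node(r(d, Q), V) = node(r(d, r(X1, mk(V, Y1))), r(mk(k, d), a)),  node(node(a, a), mk(Y, m)) = node(node(a, a), mk(mk(r(X1, mk(V, Y1)), 1), m)).
Bind Y1 := mk(a, V); substituting into the 2 remaining equations that mention Y1 gives: node(r(d, Q), V) = node(r(d, r(X1, mk(V, mk(a, V)))), r(mk(k, d), a)),  node(node(a, a), mk(Y, m)) = node(node(a, a), mk(mk(r(X1, mk(V, mk(a, V))), 1), m)). Substituting into the earlier binding gives P := r(X1, mk(V, mk(a, V))).
Delete trivial equation mk(1, m) = mk(1, m).
Decompose mk/2: X2 = Z,  r(a, X2) = r(a, mk(node(Q, 1), d)).
Bind X2 := Z; substituting into the one remaining equation that mentions X2 gives: r(a, Z) = r(a, mk(node(Q, 1), d)).
Decompose r/2: a = a,  Z = mk(node(Q, 1), d).
Delete trivial equation a = a.
Bind Z := mk(node(Q, 1), d); substituting into the one remaining equation that mentions Z gives: node(node(d, r(a, X1)), node(mk(mk(node(Q, 1), d), mk(node(Q, 1), d)), d)) = node(node(d, X1), node(M, d)). Substituting into the earlier binding gives X2 := mk(node(Q, 1), d).
Decompose node/2: r(d, Q) = r(d, r(X1, mk(V, mk(a, V)))),  V = r(mk(k, d), a).
Decompose r/2: d = d,  Q = r(X1, mk(V, mk(a, V))).
Delete trivial equation d = d.
Bind Q := r(X1, mk(V, mk(a, V))); substituting into the one remaining equation that mentions Q gives: node(node(d, r(a, X1)), node(mk(mk(node(r(X1, mk(V, mk(a, V))), 1), d), mk(node(r(X1, mk(V, mk(a, V))), 1), d)), d)) = node(node(d, X1), node(M, d)). Substituting into the earlier bindings gives X2 := mk(node(r(X1, mk(V, mk(a, V))), 1), d), Z := mk(node(r(X1, mk(V, mk(a, V))), 1), d).
Bind V := r(mk(k, d), a); substituting into the remaining equations gives: node(node(d, r(a, X1)), node(mk(mk(node(r(X1, mk(r(mk(k, d), a), mk(a, r(mk(k, d), a)))), 1), d), mk(node(r(X1, mk(r(mk(k, d), a), mk(a, r(mk(k, d), a)))), 1), d)), d)) = node(node(d, X1), node(M, d)),  node(node(a, a), mk(Y, m)) = node(node(a, a), mk(mk(r(X1, mk(r(mk(k, d), a), mk(a, r(mk(k, d), a)))), 1), m)). Substituting into the earlier bindings gives P := r(X1, mk(r(mk(k, d), a), mk(a, r(mk(k, d), a)))), Y1 := mk(a, r(mk(k, d), a)), X2 := mk(node(r(X1, mk(r(mk(k, d), a), mk(a, r(mk(k, d), a)))), 1), d), Z := mk(node(r(X1, mk(r(mk(k, d), a), mk(a, r(mk(k, d), a)))), 1), d), Q := r(X1, mk(r(mk(k, d), a), mk(a, r(mk(k, d), a)))).
Decompose node/2: node(d, r(a, X1)) = node(d, X1),  node(mk(mk(node(r(X1, mk(r(mk(k, d), a), mk(a, r(mk(k, d), a)))), 1), d), mk(node(r(X1, mk(r(mk(k, d), a), mk(a, r(mk(k, d), a)))), 1), d)), d) = node(M, d).
Decompose node/2: d = d,  r(a, X1) = X1.
Delete trivial equation d = d.
Occurs check fails: X1 occurs in r(a, X1); the equation X1 = r(a, X1) has no finite solution.

FAIL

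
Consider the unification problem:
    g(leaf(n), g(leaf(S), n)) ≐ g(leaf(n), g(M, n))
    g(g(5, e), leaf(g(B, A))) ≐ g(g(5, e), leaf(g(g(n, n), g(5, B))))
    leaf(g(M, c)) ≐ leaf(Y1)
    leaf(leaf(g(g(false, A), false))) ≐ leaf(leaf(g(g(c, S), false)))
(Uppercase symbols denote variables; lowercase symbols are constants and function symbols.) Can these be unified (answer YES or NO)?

Decompose g/2: leaf(n) ≐ leaf(n),  g(leaf(S), n) ≐ g(M, n).
Delete trivial equation leaf(n) ≐ leaf(n).
Decompose g/2: leaf(S) ≐ M,  n ≐ n.
Bind M := leaf(S); substituting into the one remaining equation that mentions M gives: leaf(g(leaf(S), c)) ≐ leaf(Y1).
Delete trivial equation n ≐ n.
Decompose g/2: g(5, e) ≐ g(5, e),  leaf(g(B, A)) ≐ leaf(g(g(n, n), g(5, B))).
Delete trivial equation g(5, e) ≐ g(5, e).
Decompose leaf/1: g(B, A) ≐ g(g(n, n), g(5, B)).
Decompose g/2: B ≐ g(n, n),  A ≐ g(5, B).
Bind B := g(n, n); substituting into the one remaining equation that mentions B gives: A ≐ g(5, g(n, n)).
Bind A := g(5, g(n, n)); substituting into the one remaining equation that mentions A gives: leaf(leaf(g(g(false, g(5, g(n, n))), false))) ≐ leaf(leaf(g(g(c, S), false))).
Decompose leaf/1: g(leaf(S), c) ≐ Y1.
Bind Y1 := g(leaf(S), c); no other remaining equation mentions Y1.
Decompose leaf/1: leaf(g(g(false, g(5, g(n, n))), false)) ≐ leaf(g(g(c, S), false)).
Decompose leaf/1: g(g(false, g(5, g(n, n))), false) ≐ g(g(c, S), false).
Decompose g/2: g(false, g(5, g(n, n))) ≐ g(c, S),  false ≐ false.
Decompose g/2: false ≐ c,  g(5, g(n, n)) ≐ S.
Clash: constants false and c differ; no unifier exists.

NO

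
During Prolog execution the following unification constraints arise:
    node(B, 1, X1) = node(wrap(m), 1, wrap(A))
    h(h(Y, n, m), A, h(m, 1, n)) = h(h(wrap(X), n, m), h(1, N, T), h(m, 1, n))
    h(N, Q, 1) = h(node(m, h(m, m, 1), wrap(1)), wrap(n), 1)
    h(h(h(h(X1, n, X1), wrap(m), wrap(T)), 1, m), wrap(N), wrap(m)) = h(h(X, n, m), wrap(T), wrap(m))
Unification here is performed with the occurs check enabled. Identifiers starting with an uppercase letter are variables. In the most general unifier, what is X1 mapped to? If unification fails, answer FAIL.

Decompose node/3: B = wrap(m),  1 = 1,  X1 = wrap(A).
Bind B := wrap(m); no other remaining equation mentions B.
Delete trivial equation 1 = 1.
Bind X1 := wrap(A); substituting into the one remaining equation that mentions X1 gives: h(h(h(h(wrap(A), n, wrap(A)), wrap(m), wrap(T)), 1, m), wrap(N), wrap(m)) = h(h(X, n, m), wrap(T), wrap(m)).
Decompose h/3: h(Y, n, m) = h(wrap(X), n, m),  A = h(1, N, T),  h(m, 1, n) = h(m, 1, n).
Decompose h/3: Y = wrap(X),  n = n,  m = m.
Bind Y := wrap(X); no other remaining equation mentions Y.
Delete trivial equation n = n.
Delete trivial equation m = m.
Bind A := h(1, N, T); substituting into the one remaining equation that mentions A gives: h(h(h(h(wrap(h(1, N, T)), n, wrap(h(1, N, T))), wrap(m), wrap(T)), 1, m), wrap(N), wrap(m)) = h(h(X, n, m), wrap(T), wrap(m)). Substituting into the earlier binding gives X1 := wrap(h(1, N, T)).
Delete trivial equation h(m, 1, n) = h(m, 1, n).
Decompose h/3: N = node(m, h(m, m, 1), wrap(1)),  Q = wrap(n),  1 = 1.
Bind N := node(m, h(m, m, 1), wrap(1)); substituting into the one remaining equation that mentions N gives: h(h(h(h(wrap(h(1, node(m, h(m, m, 1), wrap(1)), T)), n, wrap(h(1, node(m, h(m, m, 1), wrap(1)), T))), wrap(m), wrap(T)), 1, m), wrap(node(m, h(m, m, 1), wrap(1))), wrap(m)) = h(h(X, n, m), wrap(T), wrap(m)). Substituting into the earlier bindings gives X1 := wrap(h(1, node(m, h(m, m, 1), wrap(1)), T)), A := h(1, node(m, h(m, m, 1), wrap(1)), T).
Bind Q := wrap(n); no other remaining equation mentions Q.
Delete trivial equation 1 = 1.
Decompose h/3: h(h(h(wrap(h(1, node(m, h(m, m, 1), wrap(1)), T)), n, wrap(h(1, node(m, h(m, m, 1), wrap(1)), T))), wrap(m), wrap(T)), 1, m) = h(X, n, m),  wrap(node(m, h(m, m, 1), wrap(1))) = wrap(T),  wrap(m) = wrap(m).
Decompose h/3: h(h(wrap(h(1, node(m, h(m, m, 1), wrap(1)), T)), n, wrap(h(1, node(m, h(m, m, 1), wrap(1)), T))), wrap(m), wrap(T)) = X,  1 = n,  m = m.
Bind X := h(h(wrap(h(1, node(m, h(m, m, 1), wrap(1)), T)), n, wrap(h(1, node(m, h(m, m, 1), wrap(1)), T))), wrap(m), wrap(T)); no other remaining equation mentions X. Substituting into the earlier binding gives Y := wrap(h(h(wrap(h(1, node(m, h(m, m, 1), wrap(1)), T)), n, wrap(h(1, node(m, h(m, m, 1), wrap(1)), T))), wrap(m), wrap(T))).
Clash: constants 1 and n differ; no unifier exists.

FAIL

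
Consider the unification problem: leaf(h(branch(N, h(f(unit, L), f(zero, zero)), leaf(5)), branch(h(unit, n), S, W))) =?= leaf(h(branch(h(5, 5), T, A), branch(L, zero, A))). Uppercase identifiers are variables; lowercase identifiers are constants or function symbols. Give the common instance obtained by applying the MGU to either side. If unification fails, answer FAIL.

leaf(h(branch(h(5, 5), h(f(unit, h(unit, n)), f(zero, zero)), leaf(5)), branch(h(unit, n), zero, leaf(5))))

Decompose leaf/1: h(branch(N, h(f(unit, L), f(zero, zero)), leaf(5)), branch(h(unit, n), S, W)) =?= h(branch(h(5, 5), T, A), branch(L, zero, A)).
Decompose h/2: branch(N, h(f(unit, L), f(zero, zero)), leaf(5)) =?= branch(h(5, 5), T, A),  branch(h(unit, n), S, W) =?= branch(L, zero, A).
Decompose branch/3: N =?= h(5, 5),  h(f(unit, L), f(zero, zero)) =?= T,  leaf(5) =?= A.
Bind N := h(5, 5); no other remaining equation mentions N.
Bind T := h(f(unit, L), f(zero, zero)); no other remaining equation mentions T.
Bind A := leaf(5); substituting into the remaining equation gives: branch(h(unit, n), S, W) =?= branch(L, zero, leaf(5)).
Decompose branch/3: h(unit, n) =?= L,  S =?= zero,  W =?= leaf(5).
Bind L := h(unit, n); no other remaining equation mentions L. Substituting into the earlier binding gives T := h(f(unit, h(unit, n)), f(zero, zero)).
Bind S := zero; no other remaining equation mentions S.
Bind W := leaf(5).
Applying the MGU to either side gives leaf(h(branch(h(5, 5), h(f(unit, h(unit, n)), f(zero, zero)), leaf(5)), branch(h(unit, n), zero, leaf(5)))).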